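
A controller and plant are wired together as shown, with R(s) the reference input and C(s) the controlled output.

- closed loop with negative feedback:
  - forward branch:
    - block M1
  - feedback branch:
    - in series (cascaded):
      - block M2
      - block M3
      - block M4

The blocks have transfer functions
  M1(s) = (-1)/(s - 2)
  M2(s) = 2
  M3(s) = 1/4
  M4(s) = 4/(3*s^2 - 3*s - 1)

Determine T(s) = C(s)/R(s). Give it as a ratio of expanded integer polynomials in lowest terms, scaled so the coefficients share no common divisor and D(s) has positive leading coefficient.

Reducing step by step:

1. multiply M2, M3, M4 (series) = 2/(3*s^2 - 3*s - 1)
2. apply the feedback formula to M1, (M2*M3*M4), which is the overall transfer function T(s) = C(s)/R(s) in lowest terms

Answer: (-3*s^2 + 3*s + 1)/(3*s^3 - 9*s^2 + 5*s)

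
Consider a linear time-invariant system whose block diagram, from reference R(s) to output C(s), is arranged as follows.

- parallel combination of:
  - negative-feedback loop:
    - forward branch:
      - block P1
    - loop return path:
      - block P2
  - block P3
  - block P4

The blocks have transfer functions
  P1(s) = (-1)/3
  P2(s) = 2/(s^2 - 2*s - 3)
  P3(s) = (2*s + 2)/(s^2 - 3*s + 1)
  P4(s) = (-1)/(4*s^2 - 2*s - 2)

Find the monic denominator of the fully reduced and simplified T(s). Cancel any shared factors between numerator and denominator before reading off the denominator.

First reduce the diagram to T(s).

1. collapse the loop (P1 forward, P2 return), giving (-s^2 + 2*s + 3)/(3*s^2 - 6*s - 11)
2. reduce the parallel group [P1/(1+P1*P2)], P3, P4, giving (-4*s^6 + 46*s^5 - 63*s^4 - 151*s^3 + 16*s^2 + 93*s + 49)/(12*s^6 - 66*s^5 + 64*s^4 + 118*s^3 - 118*s^2 - 32*s + 22)
No further cancellation is possible in the step-2 result, so that is T(s). Its denominator becomes monic after dividing by the leading coefficient 12.

Answer: s^6 - 11*s^5/2 + 16*s^4/3 + 59*s^3/6 - 59*s^2/6 - 8*s/3 + 11/6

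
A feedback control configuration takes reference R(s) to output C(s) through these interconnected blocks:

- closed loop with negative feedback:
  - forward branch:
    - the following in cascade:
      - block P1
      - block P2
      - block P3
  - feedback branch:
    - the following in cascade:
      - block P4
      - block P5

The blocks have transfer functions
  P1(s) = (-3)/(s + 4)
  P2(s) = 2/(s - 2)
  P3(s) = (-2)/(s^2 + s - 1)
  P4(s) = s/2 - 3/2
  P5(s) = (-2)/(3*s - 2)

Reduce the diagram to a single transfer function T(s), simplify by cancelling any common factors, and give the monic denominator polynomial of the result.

(1) reduce the series chain P1, P2, P3 -> 12/(s^4 + 3*s^3 - 7*s^2 - 10*s + 8)
(2) reduce the series chain P4, P5 -> (3 - s)/(3*s - 2)
(3) reduce the feedback loop with forward (P1*P2*P3) and return (P4*P5) -> (36*s - 24)/(3*s^5 + 7*s^4 - 27*s^3 - 16*s^2 + 32*s + 20)
The result of step 3 is T(s) in lowest terms. Its denominator has leading coefficient 3; dividing the denominator through by 3 makes it monic.

Answer: s^5 + 7*s^4/3 - 9*s^3 - 16*s^2/3 + 32*s/3 + 20/3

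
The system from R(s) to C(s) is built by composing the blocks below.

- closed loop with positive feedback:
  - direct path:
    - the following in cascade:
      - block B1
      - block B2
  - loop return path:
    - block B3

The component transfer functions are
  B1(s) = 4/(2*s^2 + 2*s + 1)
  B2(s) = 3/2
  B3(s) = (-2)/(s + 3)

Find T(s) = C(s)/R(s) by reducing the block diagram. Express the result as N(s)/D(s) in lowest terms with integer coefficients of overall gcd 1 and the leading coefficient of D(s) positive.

Step 1. combine B1, B2 in series gives 6/(2*s^2 + 2*s + 1)
Step 2. collapse the loop ((B1*B2) forward, B3 return): this yields T(s), and no further normalization is needed

Final answer: (6*s + 18)/(2*s^3 + 8*s^2 + 7*s + 15)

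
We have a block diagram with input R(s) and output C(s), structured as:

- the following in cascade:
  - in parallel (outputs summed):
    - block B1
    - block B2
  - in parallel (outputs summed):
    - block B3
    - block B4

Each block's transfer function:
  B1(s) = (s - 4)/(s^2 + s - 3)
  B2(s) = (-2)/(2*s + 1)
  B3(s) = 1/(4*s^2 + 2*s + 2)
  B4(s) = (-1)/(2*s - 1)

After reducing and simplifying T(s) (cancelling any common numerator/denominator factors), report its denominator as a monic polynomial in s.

Step 1: reduce the parallel group B1, B2; result (2 - 9*s)/(2*s^3 + 3*s^2 - 5*s - 3)
Step 2: reduce the parallel group B3, B4; result (-4*s^2 - 3)/(8*s^3 + 2*s - 2)
Step 3: combine (B1+B2), (B3+B4) in series; result (36*s^3 - 8*s^2 + 27*s - 6)/(16*s^6 + 24*s^5 - 36*s^4 - 22*s^3 - 16*s^2 + 4*s + 6)
That last expression is T(s), already simplified. Scaling its denominator by 1/16 (the reciprocal of the leading coefficient) yields the monic denominator.

Final answer: s^6 + 3*s^5/2 - 9*s^4/4 - 11*s^3/8 - s^2 + s/4 + 3/8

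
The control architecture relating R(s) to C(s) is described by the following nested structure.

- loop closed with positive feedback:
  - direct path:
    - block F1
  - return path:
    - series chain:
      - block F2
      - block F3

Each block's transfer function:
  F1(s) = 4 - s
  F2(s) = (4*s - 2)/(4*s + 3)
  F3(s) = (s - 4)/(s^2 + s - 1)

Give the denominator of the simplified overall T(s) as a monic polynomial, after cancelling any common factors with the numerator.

[1] multiply F2, F3 (series) = (4*s^2 - 18*s + 8)/(4*s^3 + 7*s^2 - s - 3)
[2] feedback reduction of F1, (F2*F3) = (-4*s^4 + 9*s^3 + 29*s^2 - s - 12)/(8*s^3 - 27*s^2 + 79*s - 35)
The result of step 2 is T(s) in lowest terms. Its denominator has leading coefficient 8; dividing the denominator through by 8 makes it monic.

Hence the answer: s^3 - 27*s^2/8 + 79*s/8 - 35/8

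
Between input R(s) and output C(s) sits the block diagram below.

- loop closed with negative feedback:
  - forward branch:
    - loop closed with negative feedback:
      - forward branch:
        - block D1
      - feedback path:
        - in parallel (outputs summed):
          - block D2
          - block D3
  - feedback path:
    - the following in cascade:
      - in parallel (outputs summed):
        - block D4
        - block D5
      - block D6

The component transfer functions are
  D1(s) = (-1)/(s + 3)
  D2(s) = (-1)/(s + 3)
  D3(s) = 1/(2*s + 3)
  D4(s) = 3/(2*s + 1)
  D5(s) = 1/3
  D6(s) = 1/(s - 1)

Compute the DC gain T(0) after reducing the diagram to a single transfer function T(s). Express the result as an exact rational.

Step 1 - reduce the parallel group D2, D3, giving (-s)/(2*s^2 + 9*s + 9)
Step 2 - feedback reduction of D1, (D2+D3), giving (-2*s^2 - 9*s - 9)/(2*s^3 + 15*s^2 + 37*s + 27)
Step 3 - sum the parallel branches D4, D5, giving (2*s + 10)/(6*s + 3)
Step 4 - cascade (D4+D5), D6, giving (2*s + 10)/(6*s^2 - 3*s - 3)
Step 5 - feedback reduction of [D1/(1+D1*(D2+D3))], ((D4+D5)*D6), giving (-12*s^4 - 48*s^3 - 21*s^2 + 54*s + 27)/(12*s^5 + 84*s^4 + 167*s^3 - 32*s^2 - 300*s - 171)
Step 5 gives the overall T(s). Then T(0) = 27/(-171) = -3/19.

Hence the answer: -3/19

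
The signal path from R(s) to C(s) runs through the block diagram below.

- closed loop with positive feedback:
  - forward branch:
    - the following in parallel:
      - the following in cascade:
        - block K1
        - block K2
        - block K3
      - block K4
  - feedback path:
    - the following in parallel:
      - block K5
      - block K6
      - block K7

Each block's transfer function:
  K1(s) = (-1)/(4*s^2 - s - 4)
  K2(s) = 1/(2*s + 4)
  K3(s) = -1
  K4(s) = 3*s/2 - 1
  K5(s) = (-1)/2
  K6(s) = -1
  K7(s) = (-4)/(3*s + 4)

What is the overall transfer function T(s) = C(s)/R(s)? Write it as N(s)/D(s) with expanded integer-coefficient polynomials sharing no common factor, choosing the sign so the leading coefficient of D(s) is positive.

The answer is (72*s^5 + 174*s^4 - 88*s^3 - 328*s^2 + 6*s + 136)/(108*s^5 + 405*s^4 + 120*s^3 - 708*s^2 - 279*s + 212).

Reasoning:
[1] cascade K1, K2, K3 -> 1/(8*s^3 + 14*s^2 - 12*s - 16)
[2] reduce the parallel group (K1*K2*K3), K4 -> (12*s^4 + 13*s^3 - 32*s^2 - 12*s + 17)/(8*s^3 + 14*s^2 - 12*s - 16)
[3] combine K5, K6, K7 in parallel -> (-9*s - 20)/(6*s + 8)
[4] collapse the loop (((K1*K2*K3)+K4) forward, (K5+K6+K7) return); the result is T(s) itself (integer coefficients, no common factor, positive leading denominator coefficient)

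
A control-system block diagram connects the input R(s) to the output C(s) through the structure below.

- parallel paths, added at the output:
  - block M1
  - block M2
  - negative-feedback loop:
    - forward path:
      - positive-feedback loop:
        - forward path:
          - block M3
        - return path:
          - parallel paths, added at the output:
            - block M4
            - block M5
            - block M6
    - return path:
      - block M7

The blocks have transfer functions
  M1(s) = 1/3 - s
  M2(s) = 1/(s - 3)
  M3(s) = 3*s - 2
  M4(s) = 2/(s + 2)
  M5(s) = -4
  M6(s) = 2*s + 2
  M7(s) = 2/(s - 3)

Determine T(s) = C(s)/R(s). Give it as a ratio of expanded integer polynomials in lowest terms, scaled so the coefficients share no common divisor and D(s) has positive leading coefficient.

Reducing step by step:

Step 1: sum the parallel branches M4, M5, M6 = (2*s^2 + 2*s - 2)/(s + 2)
Step 2: collapse the loop (M3 forward, (M4+M5+M6) return) = (-3*s^2 - 4*s + 4)/(6*s^3 + 2*s^2 - 11*s + 2)
Step 3: feedback reduction of [M3/(1-M3*(M4+M5+M6))], M7 = (-3*s^3 + 5*s^2 + 16*s - 12)/(6*s^4 - 16*s^3 - 23*s^2 + 27*s + 2)
Step 4: combine M1, M2, [[M3/(1-M3*(M4+M5+M6))]/(1+[M3/(1-M3*(M4+M5+M6))]*M7)] in parallel; the result is T(s) itself (integer coefficients, no common factor, positive leading denominator coefficient)

Answer: (-18*s^6 + 108*s^5 - 100*s^4 - 269*s^3 + 267*s^2 - 160*s + 108)/(18*s^5 - 102*s^4 + 75*s^3 + 288*s^2 - 237*s - 18)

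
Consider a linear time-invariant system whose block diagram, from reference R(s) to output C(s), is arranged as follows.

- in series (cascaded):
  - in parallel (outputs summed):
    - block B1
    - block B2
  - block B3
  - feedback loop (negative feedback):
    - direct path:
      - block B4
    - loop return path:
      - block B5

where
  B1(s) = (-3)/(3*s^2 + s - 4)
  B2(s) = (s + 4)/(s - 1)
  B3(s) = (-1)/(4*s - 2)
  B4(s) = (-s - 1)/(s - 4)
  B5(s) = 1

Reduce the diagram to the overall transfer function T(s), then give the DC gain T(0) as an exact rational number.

Answer: -13/40

Working:
(1) reduce the parallel group B1, B2 -> (3*s^2 + 16*s + 13)/(3*s^2 + s - 4)
(2) feedback reduction of B4, B5 -> s/5 + 1/5
(3) multiply (B1+B2), B3, [B4/(1+B4*B5)] (series) -> (-3*s^3 - 19*s^2 - 29*s - 13)/(60*s^3 - 10*s^2 - 90*s + 40)
DC gain: substitute s = 0 into T(s) from step 3: T(0) = -13/40.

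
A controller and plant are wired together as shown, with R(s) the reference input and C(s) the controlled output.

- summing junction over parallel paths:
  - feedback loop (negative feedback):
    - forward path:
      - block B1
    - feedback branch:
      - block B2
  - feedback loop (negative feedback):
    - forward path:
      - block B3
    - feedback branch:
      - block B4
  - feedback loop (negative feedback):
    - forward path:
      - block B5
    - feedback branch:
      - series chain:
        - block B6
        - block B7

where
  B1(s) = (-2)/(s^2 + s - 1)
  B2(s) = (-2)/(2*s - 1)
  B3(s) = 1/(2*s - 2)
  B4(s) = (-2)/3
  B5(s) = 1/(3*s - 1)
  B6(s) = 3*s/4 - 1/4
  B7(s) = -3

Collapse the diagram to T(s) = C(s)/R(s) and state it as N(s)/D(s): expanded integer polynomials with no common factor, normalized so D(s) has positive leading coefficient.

Reducing step by step:

1. close the feedback loop around B1, B2 -> (2 - 4*s)/(2*s^3 + s^2 - 3*s + 5)
2. collapse the loop (B3 forward, B4 return) -> 3/(6*s - 8)
3. multiply B6, B7 (series) -> 3/4 - 9*s/4
4. reduce the feedback loop with forward B5 and return (B6*B7) -> 4/(3*s - 1)
5. parallel reduction of [B1/(1+B1*B2)], [B3/(1+B3*B4)], [B5/(1+B5*(B6*B7))], giving the overall T(s)

Answer: (66*s^4 - 109*s^3 + 22*s^2 + 178*s - 159)/(36*s^5 - 42*s^4 - 68*s^3 + 188*s^2 - 174*s + 40)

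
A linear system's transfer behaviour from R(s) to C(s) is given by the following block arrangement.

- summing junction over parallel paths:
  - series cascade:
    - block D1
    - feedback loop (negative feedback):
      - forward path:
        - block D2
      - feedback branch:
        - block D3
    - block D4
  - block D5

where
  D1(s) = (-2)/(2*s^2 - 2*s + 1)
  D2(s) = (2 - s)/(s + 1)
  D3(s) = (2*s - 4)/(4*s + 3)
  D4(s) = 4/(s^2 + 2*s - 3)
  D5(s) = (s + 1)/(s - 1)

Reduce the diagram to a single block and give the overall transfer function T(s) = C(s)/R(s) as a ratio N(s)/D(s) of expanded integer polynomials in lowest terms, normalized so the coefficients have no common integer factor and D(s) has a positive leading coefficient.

Step 1. reduce the feedback loop with forward D2 and return D3, giving (-4*s^2 + 5*s + 6)/(2*s^2 + 15*s - 5)
Step 2. cascade D1, [D2/(1+D2*D3)], D4, giving (32*s^2 - 40*s - 48)/(4*s^6 + 34*s^5 + 2*s^4 - 129*s^3 + 159*s^2 - 85*s + 15)
Step 3. reduce the parallel group (D1*[D2/(1+D2*D3)]*D4), D5 - this is the overall T(s), already in the required normalized form

Hence the answer: (4*s^6 + 42*s^5 + 78*s^4 - 49*s^3 + 13*s^2 + 15*s - 63)/(4*s^6 + 34*s^5 + 2*s^4 - 129*s^3 + 159*s^2 - 85*s + 15)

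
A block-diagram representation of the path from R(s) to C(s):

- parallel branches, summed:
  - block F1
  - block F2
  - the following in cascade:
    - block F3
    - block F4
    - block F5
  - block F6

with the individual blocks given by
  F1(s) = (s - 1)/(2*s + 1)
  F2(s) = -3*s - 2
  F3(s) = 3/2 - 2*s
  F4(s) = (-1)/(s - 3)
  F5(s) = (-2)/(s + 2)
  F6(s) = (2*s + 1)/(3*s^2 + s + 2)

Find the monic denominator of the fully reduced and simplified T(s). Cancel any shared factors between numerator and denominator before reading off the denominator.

Reducing step by step:

Step 1: series reduction of F3, F4, F5 -> (3 - 4*s)/(s^2 - s - 6)
Step 2: parallel reduction of F1, F2, (F3*F4*F5), F6 -> (-18*s^6 - 6*s^5 + 85*s^4 + 154*s^3 + 139*s^2 + 78*s + 36)/(6*s^5 - s^4 - 36*s^3 - 33*s^2 - 32*s - 12)
T(s) is the step-2 result (common factors already cancelled). Leading coefficient of the denominator: 6. Divide through by 6 for the monic polynomial.

Answer: s^5 - s^4/6 - 6*s^3 - 11*s^2/2 - 16*s/3 - 2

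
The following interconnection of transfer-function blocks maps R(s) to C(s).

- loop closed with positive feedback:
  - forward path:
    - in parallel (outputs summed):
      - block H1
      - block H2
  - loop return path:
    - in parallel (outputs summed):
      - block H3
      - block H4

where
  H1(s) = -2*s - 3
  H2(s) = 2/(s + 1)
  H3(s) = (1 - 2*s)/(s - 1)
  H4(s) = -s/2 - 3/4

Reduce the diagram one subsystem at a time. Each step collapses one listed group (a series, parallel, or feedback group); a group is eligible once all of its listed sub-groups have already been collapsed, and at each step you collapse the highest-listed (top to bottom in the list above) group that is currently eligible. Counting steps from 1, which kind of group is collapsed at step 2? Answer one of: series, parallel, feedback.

The answer is parallel.

Reasoning:
Step 1: combine H1, H2 in parallel
Step 2: reduce the parallel group H3, H4
Step 3: collapse the loop ((H1+H2) forward, (H3+H4) return)
At step 2 the group reduced is parallel.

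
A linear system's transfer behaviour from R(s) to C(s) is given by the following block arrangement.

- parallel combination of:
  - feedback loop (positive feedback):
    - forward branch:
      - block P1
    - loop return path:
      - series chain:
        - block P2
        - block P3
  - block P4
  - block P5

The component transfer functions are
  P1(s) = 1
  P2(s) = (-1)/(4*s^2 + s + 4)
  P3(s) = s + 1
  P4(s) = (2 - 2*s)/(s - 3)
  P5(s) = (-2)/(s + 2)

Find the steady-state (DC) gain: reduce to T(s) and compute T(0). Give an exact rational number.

(1) reduce the series chain P2, P3 = (-s - 1)/(4*s^2 + s + 4)
(2) close the feedback loop around P1, (P2*P3) = (4*s^2 + s + 4)/(4*s^2 + 2*s + 5)
(3) parallel reduction of [P1/(1-P1*(P2*P3))], P4, P5 = (-4*s^4 - 23*s^3 + s^2 - 10*s + 26)/(4*s^4 - 2*s^3 - 21*s^2 - 17*s - 30)
Step 3 gives the overall T(s). Then T(0) = 26/(-30) = -13/15.

Hence the answer: -13/15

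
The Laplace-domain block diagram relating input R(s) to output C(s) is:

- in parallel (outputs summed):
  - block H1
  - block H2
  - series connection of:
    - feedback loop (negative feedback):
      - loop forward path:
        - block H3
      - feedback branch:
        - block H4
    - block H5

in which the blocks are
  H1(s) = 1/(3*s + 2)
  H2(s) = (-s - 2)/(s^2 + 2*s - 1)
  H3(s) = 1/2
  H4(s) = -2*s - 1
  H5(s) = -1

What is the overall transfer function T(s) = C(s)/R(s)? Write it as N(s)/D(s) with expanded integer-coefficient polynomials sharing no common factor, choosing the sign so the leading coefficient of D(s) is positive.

Step 1. reduce the feedback loop with forward H3 and return H4: (-1)/(2*s - 1)
Step 2. combine [H3/(1+H3*H4)], H5 in series: 1/(2*s - 1)
Step 3. combine H1, H2, ([H3/(1+H3*H4)]*H5) in parallel; the result is T(s) itself (integer coefficients, no common factor, positive leading denominator coefficient)

Hence the answer: (-s^3 - 2*s^2 - 3*s + 3)/(6*s^4 + 13*s^3 - 6*s^2 - 5*s + 2)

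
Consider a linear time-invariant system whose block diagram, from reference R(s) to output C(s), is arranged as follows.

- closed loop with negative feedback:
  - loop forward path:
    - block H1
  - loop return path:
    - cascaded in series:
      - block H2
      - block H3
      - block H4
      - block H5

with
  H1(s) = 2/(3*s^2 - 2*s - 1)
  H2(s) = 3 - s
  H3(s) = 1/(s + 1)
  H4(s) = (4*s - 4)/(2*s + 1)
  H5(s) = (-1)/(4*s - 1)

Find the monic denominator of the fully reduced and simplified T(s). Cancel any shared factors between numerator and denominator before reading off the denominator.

[1] reduce the series chain H2, H3, H4, H5 = (4*s^2 - 16*s + 12)/(8*s^3 + 10*s^2 + s - 1)
[2] apply the feedback formula to H1, (H2*H3*H4*H5) = (16*s^3 + 20*s^2 + 2*s - 2)/(24*s^5 + 14*s^4 - 25*s^3 - 7*s^2 - 31*s + 25)
The result of step 2 is T(s) in lowest terms. Its denominator has leading coefficient 24; dividing the denominator through by 24 makes it monic.

Hence the answer: s^5 + 7*s^4/12 - 25*s^3/24 - 7*s^2/24 - 31*s/24 + 25/24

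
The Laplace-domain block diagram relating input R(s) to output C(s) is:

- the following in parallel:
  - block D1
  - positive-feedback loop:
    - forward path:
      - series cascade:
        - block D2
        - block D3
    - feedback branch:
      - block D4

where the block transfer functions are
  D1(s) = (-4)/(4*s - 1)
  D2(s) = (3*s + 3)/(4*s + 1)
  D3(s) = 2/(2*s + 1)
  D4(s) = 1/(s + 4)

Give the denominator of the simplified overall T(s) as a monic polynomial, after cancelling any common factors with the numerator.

Answer: s^4 + 9*s^3/2 + 19*s^2/16 - 27*s/32 + 1/16

Working:
Step 1. combine D2, D3 in series gives (6*s + 6)/(8*s^2 + 6*s + 1)
Step 2. apply the feedback formula to (D2*D3), D4 gives (6*s^2 + 30*s + 24)/(8*s^3 + 38*s^2 + 19*s - 2)
Step 3. sum the parallel branches D1, [(D2*D3)/(1-(D2*D3)*D4)] gives (-8*s^3 - 38*s^2 - 10*s - 16)/(32*s^4 + 144*s^3 + 38*s^2 - 27*s + 2)
Step 3 gives the fully reduced T(s), with no common factor left to cancel. The denominator's leading coefficient is 32, so divide each of its coefficients by 32 to get the monic form.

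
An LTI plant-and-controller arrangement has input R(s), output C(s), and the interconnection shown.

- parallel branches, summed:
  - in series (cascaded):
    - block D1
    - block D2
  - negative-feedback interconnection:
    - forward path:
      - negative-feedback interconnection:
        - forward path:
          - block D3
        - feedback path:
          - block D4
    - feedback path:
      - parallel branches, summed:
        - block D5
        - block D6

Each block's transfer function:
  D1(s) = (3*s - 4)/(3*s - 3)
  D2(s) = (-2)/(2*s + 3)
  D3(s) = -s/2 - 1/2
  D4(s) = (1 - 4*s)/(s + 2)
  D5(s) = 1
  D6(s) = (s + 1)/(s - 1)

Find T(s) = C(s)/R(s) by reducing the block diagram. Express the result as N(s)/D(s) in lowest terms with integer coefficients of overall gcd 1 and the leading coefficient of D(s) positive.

First reduce the diagram to T(s).

[1] combine D1, D2 in series: (8 - 6*s)/(6*s^2 + 3*s - 9)
[2] collapse the loop (D3 forward, D4 return): (-s^2 - 3*s - 2)/(4*s^2 + 5*s + 3)
[3] sum the parallel branches D5, D6: (2*s)/(s - 1)
[4] feedback reduction of [D3/(1+D3*D4)], (D5+D6): (-s^3 - 2*s^2 + s + 2)/(2*s^3 - 5*s^2 - 6*s - 3)
[5] combine (D1*D2), [[D3/(1+D3*D4)]/(1+[D3/(1+D3*D4)]*(D5+D6))] in parallel: this yields T(s), and no further normalization is needed

Answer: (-6*s^5 - 27*s^4 + 55*s^3 + 29*s^2 - 33*s - 42)/(12*s^5 - 24*s^4 - 69*s^3 + 9*s^2 + 45*s + 27)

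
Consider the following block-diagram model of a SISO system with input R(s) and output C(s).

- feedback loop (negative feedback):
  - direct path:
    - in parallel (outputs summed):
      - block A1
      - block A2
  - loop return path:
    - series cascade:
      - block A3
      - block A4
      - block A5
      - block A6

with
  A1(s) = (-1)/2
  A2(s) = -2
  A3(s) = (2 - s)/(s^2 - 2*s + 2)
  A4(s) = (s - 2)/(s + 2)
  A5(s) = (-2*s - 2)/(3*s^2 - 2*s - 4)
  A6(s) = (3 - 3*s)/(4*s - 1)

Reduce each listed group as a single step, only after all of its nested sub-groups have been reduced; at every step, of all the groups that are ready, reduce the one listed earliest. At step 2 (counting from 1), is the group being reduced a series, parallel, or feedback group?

Step 1. reduce the parallel group A1, A2
Step 2. combine A3, A4, A5, A6 in series
Step 3. apply the feedback formula to (A1+A2), (A3*A4*A5*A6)
The group at step 2 is a series group.

Therefore the answer is series.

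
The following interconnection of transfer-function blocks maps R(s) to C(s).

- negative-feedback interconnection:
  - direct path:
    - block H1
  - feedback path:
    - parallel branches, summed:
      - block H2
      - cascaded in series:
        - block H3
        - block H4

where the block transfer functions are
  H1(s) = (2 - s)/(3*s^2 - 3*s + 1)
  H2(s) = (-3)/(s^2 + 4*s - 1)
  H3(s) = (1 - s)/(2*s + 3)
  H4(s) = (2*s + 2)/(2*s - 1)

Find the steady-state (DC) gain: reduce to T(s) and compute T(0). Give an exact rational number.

First reduce the diagram to T(s).

(1) cascade H3, H4 -> (2 - 2*s^2)/(4*s^2 + 4*s - 3)
(2) sum the parallel branches H2, (H3*H4) -> (-2*s^4 - 8*s^3 - 8*s^2 - 4*s + 7)/(4*s^4 + 20*s^3 + 9*s^2 - 16*s + 3)
(3) reduce the feedback loop with forward H1 and return (H2+(H3*H4)) -> (-4*s^5 - 12*s^4 + 31*s^3 + 34*s^2 - 35*s + 6)/(12*s^6 + 50*s^5 - 25*s^4 - 63*s^3 + 54*s^2 - 40*s + 17)
DC gain: substitute s = 0 into T(s) from step 3: T(0) = 6/17.

Answer: 6/17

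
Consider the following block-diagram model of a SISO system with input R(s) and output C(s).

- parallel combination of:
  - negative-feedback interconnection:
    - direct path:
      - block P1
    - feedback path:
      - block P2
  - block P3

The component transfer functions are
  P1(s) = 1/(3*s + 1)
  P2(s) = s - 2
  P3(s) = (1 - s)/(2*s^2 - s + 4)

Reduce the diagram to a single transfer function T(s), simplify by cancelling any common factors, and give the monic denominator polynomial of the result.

Step 1: reduce the feedback loop with forward P1 and return P2 -> 1/(4*s - 1)
Step 2: add [P1/(1+P1*P2)], P3 (parallel) -> (-2*s^2 + 4*s + 3)/(8*s^3 - 6*s^2 + 17*s - 4)
T(s) is the step-2 result (common factors already cancelled). Leading coefficient of the denominator: 8. Divide through by 8 for the monic polynomial.

Final answer: s^3 - 3*s^2/4 + 17*s/8 - 1/2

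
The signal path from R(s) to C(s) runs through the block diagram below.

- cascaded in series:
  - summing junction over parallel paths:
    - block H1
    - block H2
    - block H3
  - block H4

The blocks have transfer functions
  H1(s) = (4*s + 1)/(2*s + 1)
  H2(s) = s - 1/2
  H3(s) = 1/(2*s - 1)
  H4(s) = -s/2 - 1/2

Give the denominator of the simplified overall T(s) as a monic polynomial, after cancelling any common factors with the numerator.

Step 1: add H1, H2, H3 (parallel): (8*s^3 + 12*s^2 - 2*s + 1)/(8*s^2 - 2)
Step 2: series reduction of (H1+H2+H3), H4: (-8*s^4 - 20*s^3 - 10*s^2 + s - 1)/(16*s^2 - 4)
The result of step 2 is T(s) in lowest terms. Its denominator has leading coefficient 16; dividing the denominator through by 16 makes it monic.

Answer: s^2 - 1/4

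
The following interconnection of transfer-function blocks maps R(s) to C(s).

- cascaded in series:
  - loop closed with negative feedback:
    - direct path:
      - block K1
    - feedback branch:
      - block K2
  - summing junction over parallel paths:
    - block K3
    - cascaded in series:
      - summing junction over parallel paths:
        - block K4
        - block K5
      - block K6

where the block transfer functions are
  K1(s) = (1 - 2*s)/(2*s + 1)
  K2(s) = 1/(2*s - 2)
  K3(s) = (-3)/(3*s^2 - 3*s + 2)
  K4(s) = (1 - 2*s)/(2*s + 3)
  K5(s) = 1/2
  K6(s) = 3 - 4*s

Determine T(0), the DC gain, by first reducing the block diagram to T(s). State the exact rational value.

(1) reduce the feedback loop with forward K1 and return K2, giving (-4*s^2 + 6*s - 2)/(4*s^2 - 4*s - 1)
(2) reduce the parallel group K4, K5, giving (5 - 2*s)/(4*s + 6)
(3) combine (K4+K5), K6 in series, giving (8*s^2 - 26*s + 15)/(4*s + 6)
(4) reduce the parallel group K3, ((K4+K5)*K6), giving (24*s^4 - 102*s^3 + 139*s^2 - 109*s + 12)/(12*s^3 + 6*s^2 - 10*s + 12)
(5) reduce the series chain [K1/(1+K1*K2)], (K3+((K4+K5)*K6)), giving (-48*s^6 + 276*s^5 - 608*s^4 + 737*s^3 - 490*s^2 + 145*s - 12)/(24*s^5 - 12*s^4 - 38*s^3 + 41*s^2 - 19*s - 6)
DC gain: substitute s = 0 into T(s) from step 5: T(0) = -12/(-6) = 2.

Answer: 2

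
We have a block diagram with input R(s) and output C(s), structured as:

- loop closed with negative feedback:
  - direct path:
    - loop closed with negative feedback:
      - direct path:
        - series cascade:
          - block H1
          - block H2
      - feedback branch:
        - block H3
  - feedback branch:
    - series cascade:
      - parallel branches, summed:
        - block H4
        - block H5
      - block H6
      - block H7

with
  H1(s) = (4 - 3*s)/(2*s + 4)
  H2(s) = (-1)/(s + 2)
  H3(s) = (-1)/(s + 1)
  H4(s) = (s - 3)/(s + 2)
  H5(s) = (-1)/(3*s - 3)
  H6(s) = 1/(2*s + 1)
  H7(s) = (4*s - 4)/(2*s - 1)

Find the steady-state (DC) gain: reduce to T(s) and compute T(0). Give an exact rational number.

The answer is -3/23.

Reasoning:
1. combine H1, H2 in series, giving (3*s - 4)/(2*s^2 + 8*s + 8)
2. collapse the loop ((H1*H2) forward, H3 return), giving (3*s^2 - s - 4)/(2*s^3 + 10*s^2 + 13*s + 12)
3. combine H4, H5 in parallel, giving (3*s^2 - 13*s + 7)/(3*s^2 + 3*s - 6)
4. cascade (H4+H5), H6, H7, giving (12*s^2 - 52*s + 28)/(12*s^3 + 24*s^2 - 3*s - 6)
5. collapse the loop ([(H1*H2)/(1+(H1*H2)*H3)] forward, ((H4+H5)*H6*H7) return), giving (36*s^5 + 60*s^4 - 81*s^3 - 111*s^2 + 18*s + 24)/(24*s^6 + 168*s^5 + 426*s^4 + 246*s^3 + 277*s^2 + 66*s - 184)
That last expression is T(s); at s = 0 only the constant terms survive, so T(0) = 24/(-184) = -3/23.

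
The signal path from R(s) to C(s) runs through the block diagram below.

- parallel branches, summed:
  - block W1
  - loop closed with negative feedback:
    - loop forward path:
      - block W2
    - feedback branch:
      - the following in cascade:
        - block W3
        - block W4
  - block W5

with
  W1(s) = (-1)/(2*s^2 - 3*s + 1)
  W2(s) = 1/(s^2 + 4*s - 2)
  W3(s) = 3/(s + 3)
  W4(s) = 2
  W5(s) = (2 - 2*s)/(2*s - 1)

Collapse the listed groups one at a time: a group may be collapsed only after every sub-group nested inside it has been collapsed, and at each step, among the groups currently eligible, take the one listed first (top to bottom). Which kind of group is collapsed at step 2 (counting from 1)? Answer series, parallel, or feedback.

[1] combine W3, W4 in series
[2] apply the feedback formula to W2, (W3*W4)
[3] parallel reduction of W1, [W2/(1+W2*(W3*W4))], W5
Step 2 collapses a feedback group.

Therefore the answer is feedback.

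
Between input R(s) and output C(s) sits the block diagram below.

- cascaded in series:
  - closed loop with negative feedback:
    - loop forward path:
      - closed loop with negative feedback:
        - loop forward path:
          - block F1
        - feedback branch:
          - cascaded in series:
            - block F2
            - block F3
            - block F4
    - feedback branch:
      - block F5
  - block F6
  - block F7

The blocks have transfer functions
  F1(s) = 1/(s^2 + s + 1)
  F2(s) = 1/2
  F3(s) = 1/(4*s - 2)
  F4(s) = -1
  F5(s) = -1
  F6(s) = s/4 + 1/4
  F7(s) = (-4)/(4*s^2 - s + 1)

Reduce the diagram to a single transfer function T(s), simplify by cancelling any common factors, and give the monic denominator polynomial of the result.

Reducing step by step:

Step 1 - combine F2, F3, F4 in series, giving (-1)/(8*s - 4)
Step 2 - reduce the feedback loop with forward F1 and return (F2*F3*F4), giving (8*s - 4)/(8*s^3 + 4*s^2 + 4*s - 5)
Step 3 - close the feedback loop around [F1/(1+F1*(F2*F3*F4))], F5, giving (8*s - 4)/(8*s^3 + 4*s^2 - 4*s - 1)
Step 4 - combine [[F1/(1+F1*(F2*F3*F4))]/(1+[F1/(1+F1*(F2*F3*F4))]*F5)], F6, F7 in series, giving (-8*s^2 - 4*s + 4)/(32*s^5 + 8*s^4 - 12*s^3 + 4*s^2 - 3*s - 1)
That last expression is T(s), already simplified. Scaling its denominator by 1/32 (the reciprocal of the leading coefficient) yields the monic denominator.

Answer: s^5 + s^4/4 - 3*s^3/8 + s^2/8 - 3*s/32 - 1/32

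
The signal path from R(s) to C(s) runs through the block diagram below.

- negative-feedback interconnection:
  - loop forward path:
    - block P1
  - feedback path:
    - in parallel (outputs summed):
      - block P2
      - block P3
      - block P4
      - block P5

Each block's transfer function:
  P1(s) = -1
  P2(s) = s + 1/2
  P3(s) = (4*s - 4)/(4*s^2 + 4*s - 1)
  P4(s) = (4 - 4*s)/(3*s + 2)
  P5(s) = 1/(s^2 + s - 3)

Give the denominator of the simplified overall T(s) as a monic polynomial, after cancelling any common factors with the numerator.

Answer: s^6 + 5*s^5/6 - 31*s^4/12 + 73*s^3/24 - s^2/24 - 27*s/8 + 31/12

Working:
Step 1. parallel reduction of P2, P3, P4, P5 -> (24*s^6 + 44*s^5 + 2*s^4 + 51*s^3 - 115*s^2 - 115*s + 74)/(24*s^5 + 64*s^4 - 22*s^3 - 114*s^2 - 34*s + 12)
Step 2. feedback reduction of P1, (P2+P3+P4+P5) -> (24*s^5 + 64*s^4 - 22*s^3 - 114*s^2 - 34*s + 12)/(24*s^6 + 20*s^5 - 62*s^4 + 73*s^3 - s^2 - 81*s + 62)
The result of step 2 is T(s) in lowest terms. Its denominator has leading coefficient 24; dividing the denominator through by 24 makes it monic.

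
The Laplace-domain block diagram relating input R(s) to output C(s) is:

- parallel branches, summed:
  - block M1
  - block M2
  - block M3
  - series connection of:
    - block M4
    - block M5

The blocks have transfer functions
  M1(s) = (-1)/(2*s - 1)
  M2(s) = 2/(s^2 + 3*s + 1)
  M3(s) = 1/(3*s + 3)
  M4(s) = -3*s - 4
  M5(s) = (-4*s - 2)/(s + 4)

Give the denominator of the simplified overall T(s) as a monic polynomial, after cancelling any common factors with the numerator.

Step 1: cascade M4, M5: (12*s^2 + 22*s + 8)/(s + 4)
Step 2: reduce the parallel group M1, M2, M3, (M4*M5): (72*s^6 + 384*s^5 + 653*s^4 + 361*s^3 - 59*s^2 - 152*s - 64)/(6*s^5 + 45*s^4 + 96*s^3 + 42*s^2 - 27*s - 12)
That last expression is T(s), already simplified. Scaling its denominator by 1/6 (the reciprocal of the leading coefficient) yields the monic denominator.

Final answer: s^5 + 15*s^4/2 + 16*s^3 + 7*s^2 - 9*s/2 - 2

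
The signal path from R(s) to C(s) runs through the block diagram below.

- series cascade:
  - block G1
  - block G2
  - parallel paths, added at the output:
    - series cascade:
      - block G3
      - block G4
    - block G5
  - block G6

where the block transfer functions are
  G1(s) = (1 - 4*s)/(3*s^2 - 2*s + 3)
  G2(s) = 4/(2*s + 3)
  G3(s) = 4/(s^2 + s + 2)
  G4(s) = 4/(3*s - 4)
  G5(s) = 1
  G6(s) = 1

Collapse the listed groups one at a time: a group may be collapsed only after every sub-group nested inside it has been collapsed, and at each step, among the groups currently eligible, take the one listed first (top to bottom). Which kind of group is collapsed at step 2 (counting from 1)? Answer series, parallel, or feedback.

(1) cascade G3, G4
(2) combine (G3*G4), G5 in parallel
(3) series reduction of G1, G2, ((G3*G4)+G5), G6
Step 2: parallel.

Answer: parallel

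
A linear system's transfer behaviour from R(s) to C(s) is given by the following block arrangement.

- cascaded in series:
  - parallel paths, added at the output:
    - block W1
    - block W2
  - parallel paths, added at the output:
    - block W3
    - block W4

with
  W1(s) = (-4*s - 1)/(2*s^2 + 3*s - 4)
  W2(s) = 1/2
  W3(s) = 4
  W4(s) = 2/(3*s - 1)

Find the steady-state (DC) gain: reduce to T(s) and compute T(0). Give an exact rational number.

(1) combine W1, W2 in parallel, giving (2*s^2 - 5*s - 6)/(4*s^2 + 6*s - 8)
(2) reduce the parallel group W3, W4, giving (12*s - 2)/(3*s - 1)
(3) cascade (W1+W2), (W3+W4), giving (12*s^3 - 32*s^2 - 31*s + 6)/(6*s^3 + 7*s^2 - 15*s + 4)
DC gain: substitute s = 0 into T(s) from step 3: T(0) = 6/4 = 3/2.

Therefore the answer is 3/2.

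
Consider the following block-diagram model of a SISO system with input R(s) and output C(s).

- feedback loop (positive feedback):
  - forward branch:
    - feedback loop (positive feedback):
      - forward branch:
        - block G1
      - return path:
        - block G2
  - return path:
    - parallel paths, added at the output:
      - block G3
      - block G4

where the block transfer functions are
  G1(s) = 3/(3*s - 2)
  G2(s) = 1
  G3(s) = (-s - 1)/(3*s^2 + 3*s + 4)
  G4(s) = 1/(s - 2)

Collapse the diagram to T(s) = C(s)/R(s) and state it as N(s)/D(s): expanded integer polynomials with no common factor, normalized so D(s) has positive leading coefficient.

Step 1. reduce the feedback loop with forward G1 and return G2, giving 3/(3*s - 5)
Step 2. sum the parallel branches G3, G4, giving (2*s^2 + 4*s + 6)/(3*s^3 - 3*s^2 - 2*s - 8)
Step 3. close the feedback loop around [G1/(1-G1*G2)], (G3+G4); the result is T(s) itself (integer coefficients, no common factor, positive leading denominator coefficient)

Final answer: (9*s^3 - 9*s^2 - 6*s - 24)/(9*s^4 - 24*s^3 + 3*s^2 - 26*s + 22)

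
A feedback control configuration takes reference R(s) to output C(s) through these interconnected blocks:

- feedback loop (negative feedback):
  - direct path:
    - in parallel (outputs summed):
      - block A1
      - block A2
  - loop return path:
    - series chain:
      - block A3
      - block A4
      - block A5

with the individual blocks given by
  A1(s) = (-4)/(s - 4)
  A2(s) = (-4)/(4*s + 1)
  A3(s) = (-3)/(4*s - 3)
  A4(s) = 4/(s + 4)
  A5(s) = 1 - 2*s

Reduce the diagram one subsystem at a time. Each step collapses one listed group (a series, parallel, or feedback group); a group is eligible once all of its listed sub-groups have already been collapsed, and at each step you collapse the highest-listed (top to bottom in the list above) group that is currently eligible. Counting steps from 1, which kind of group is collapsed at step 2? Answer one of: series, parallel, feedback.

Step 1 - parallel reduction of A1, A2
Step 2 - combine A3, A4, A5 in series
Step 3 - collapse the loop ((A1+A2) forward, (A3*A4*A5) return)
The group at step 2 is a series group.

Final answer: series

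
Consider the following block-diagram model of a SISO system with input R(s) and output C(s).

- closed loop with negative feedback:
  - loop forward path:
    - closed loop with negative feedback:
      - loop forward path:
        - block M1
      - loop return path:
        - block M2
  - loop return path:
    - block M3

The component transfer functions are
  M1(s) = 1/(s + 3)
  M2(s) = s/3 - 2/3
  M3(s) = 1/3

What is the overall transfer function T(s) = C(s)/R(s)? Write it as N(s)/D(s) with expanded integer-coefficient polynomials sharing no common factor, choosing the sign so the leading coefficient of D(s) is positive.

1. close the feedback loop around M1, M2, giving 3/(4*s + 7)
2. collapse the loop ([M1/(1+M1*M2)] forward, M3 return), giving the overall T(s)

Final answer: 3/(4*s + 8)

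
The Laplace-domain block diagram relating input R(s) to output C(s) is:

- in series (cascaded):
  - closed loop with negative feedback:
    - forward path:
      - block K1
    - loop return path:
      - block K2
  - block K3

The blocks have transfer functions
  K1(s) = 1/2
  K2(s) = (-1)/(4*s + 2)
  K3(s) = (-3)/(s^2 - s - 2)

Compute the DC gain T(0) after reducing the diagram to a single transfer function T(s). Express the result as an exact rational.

Step 1: collapse the loop (K1 forward, K2 return) gives (4*s + 2)/(8*s + 3)
Step 2: multiply [K1/(1+K1*K2)], K3 (series) gives (-12*s - 6)/(8*s^3 - 5*s^2 - 19*s - 6)
That last expression is T(s); at s = 0 only the constant terms survive, so T(0) = -6/(-6) = 1.

Therefore the answer is 1.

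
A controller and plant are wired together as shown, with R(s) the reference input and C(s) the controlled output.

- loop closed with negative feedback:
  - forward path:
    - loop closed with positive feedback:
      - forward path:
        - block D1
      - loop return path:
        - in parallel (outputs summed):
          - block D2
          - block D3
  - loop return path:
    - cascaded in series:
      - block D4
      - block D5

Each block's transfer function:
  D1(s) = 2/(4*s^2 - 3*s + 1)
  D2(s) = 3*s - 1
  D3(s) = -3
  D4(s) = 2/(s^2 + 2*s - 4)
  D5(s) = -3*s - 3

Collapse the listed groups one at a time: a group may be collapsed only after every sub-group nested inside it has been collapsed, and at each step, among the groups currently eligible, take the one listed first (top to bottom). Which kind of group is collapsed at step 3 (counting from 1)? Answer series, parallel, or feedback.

Step 1 - combine D2, D3 in parallel
Step 2 - feedback reduction of D1, (D2+D3)
Step 3 - cascade D4, D5
Step 4 - apply the feedback formula to [D1/(1-D1*(D2+D3))], (D4*D5)
Step 3 collapses a series group.

Hence the answer: series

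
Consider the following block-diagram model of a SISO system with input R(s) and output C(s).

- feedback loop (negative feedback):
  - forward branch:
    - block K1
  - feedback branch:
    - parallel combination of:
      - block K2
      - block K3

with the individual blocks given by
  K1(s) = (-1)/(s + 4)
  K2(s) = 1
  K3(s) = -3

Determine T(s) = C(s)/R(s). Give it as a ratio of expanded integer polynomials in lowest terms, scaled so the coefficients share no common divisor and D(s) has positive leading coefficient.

First reduce the diagram to T(s).

Step 1 - add K2, K3 (parallel): -2
Step 2 - collapse the loop (K1 forward, (K2+K3) return) - this is the overall T(s), already in the required normalized form

Answer: (-1)/(s + 6)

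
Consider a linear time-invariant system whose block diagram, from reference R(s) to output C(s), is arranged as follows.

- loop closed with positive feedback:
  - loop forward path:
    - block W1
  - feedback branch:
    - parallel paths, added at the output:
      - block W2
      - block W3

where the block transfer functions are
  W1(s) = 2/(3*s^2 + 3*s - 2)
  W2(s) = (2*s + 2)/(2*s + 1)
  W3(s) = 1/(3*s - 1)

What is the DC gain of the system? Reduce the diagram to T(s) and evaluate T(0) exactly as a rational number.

(1) sum the parallel branches W2, W3: (6*s^2 + 6*s - 1)/(6*s^2 + s - 1)
(2) close the feedback loop around W1, (W2+W3): (12*s^2 + 2*s - 2)/(18*s^4 + 21*s^3 - 24*s^2 - 17*s + 4)
DC gain: substitute s = 0 into T(s) from step 2: T(0) = -2/4 = -1/2.

Hence the answer: -1/2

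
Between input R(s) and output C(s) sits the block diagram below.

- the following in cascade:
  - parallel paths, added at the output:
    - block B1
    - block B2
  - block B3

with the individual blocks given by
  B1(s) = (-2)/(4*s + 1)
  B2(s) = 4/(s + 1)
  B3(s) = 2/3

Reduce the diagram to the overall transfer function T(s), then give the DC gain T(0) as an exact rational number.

Step 1 - sum the parallel branches B1, B2 = (14*s + 2)/(4*s^2 + 5*s + 1)
Step 2 - reduce the series chain (B1+B2), B3 = (28*s + 4)/(12*s^2 + 15*s + 3)
Step 2 gives the overall T(s). Then T(0) = 4/3.

Answer: 4/3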